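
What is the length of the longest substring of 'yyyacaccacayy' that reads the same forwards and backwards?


Scanning 'yyyacaccacayy' for palindromic substrings.
Substring at positions 1-12: 'yyacaccacayy'.
Check: reverse('yyacaccacayy') = 'yyacaccacayy' -> palindrome confirmed.
Neighbouring characters ('y' / '-') break symmetry, so it cannot extend further.
No longer palindromic substring exists; longest length = 12

12


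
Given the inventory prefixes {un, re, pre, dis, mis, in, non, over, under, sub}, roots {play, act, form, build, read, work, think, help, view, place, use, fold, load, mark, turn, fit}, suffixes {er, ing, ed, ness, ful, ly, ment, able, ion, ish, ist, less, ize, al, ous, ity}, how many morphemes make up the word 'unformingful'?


Segmenting 'unformingful' against the inventory:
  'un' -> prefix (morpheme 1)
  'form' -> root (morpheme 2)
  'ing' -> suffix (morpheme 3)
  'ful' -> suffix (morpheme 4)
Total morphemes: 4

4


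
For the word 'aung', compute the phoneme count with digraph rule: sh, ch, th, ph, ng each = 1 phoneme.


Parsing 'aung' greedily, digraphs first:
  'a' -> vowel phoneme (phonemes so far: 1)
  'u' -> vowel phoneme (phonemes so far: 2)
  'ng' -> digraph (1 consonant phoneme) (phonemes so far: 3)
Total phonemes: 3

3


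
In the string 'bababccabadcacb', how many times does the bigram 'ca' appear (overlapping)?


Scanning 'bababccabadcacb' for bigram 'ca':
  Position 0: 'ba' -> no
  Position 1: 'ab' -> no
  Position 2: 'ba' -> no
  Position 3: 'ab' -> no
  Position 4: 'bc' -> no
  Position 5: 'cc' -> no
  Position 6: 'ca' -> MATCH
  Position 7: 'ab' -> no
  Position 8: 'ba' -> no
  Position 9: 'ad' -> no
  Position 10: 'dc' -> no
  Position 11: 'ca' -> MATCH
  Position 12: 'ac' -> no
  Position 13: 'cb' -> no
Total matches: 2

2


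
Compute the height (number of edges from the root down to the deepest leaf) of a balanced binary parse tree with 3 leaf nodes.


In a balanced binary tree with n leaves the deepest leaf is ceil(log2(n)) edges below the root.
log2(3) = 1.5850
ceil(1.5850) = 2
height (edges) = 2

2


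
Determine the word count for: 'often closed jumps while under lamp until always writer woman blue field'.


Counting words by splitting on spaces:
  Word 1: 'often'
  Word 2: 'closed'
  Word 3: 'jumps'
  Word 4: 'while'
  Word 5: 'under'
  Word 6: 'lamp'
  Word 7: 'until'
  Word 8: 'always'
  Word 9: 'writer'
  Word 10: 'woman'
  Word 11: 'blue'
  Word 12: 'field'
Total words: 12

12


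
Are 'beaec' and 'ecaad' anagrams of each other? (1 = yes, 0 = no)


Sort characters of 'beaec': 'abcee'
Sort characters of 'ecaad': 'aacde'
Sorted forms differ -> they are NOT anagrams
Result: 0

0


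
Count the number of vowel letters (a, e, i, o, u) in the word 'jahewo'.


Scanning each character of 'jahewo':
  Position 1: 'j' -> consonant (running count: 0)
  Position 2: 'a' -> vowel (running count: 1)
  Position 3: 'h' -> consonant (running count: 1)
  Position 4: 'e' -> vowel (running count: 2)
  Position 5: 'w' -> consonant (running count: 2)
  Position 6: 'o' -> vowel (running count: 3)
Total vowels: 3

3


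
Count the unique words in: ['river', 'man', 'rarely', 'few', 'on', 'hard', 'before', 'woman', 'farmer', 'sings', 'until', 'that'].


Listing all tokens and tracking unique types:
  Token 1: 'river' -> NEW (unique so far: 1)
  Token 2: 'man' -> NEW (unique so far: 2)
  Token 3: 'rarely' -> NEW (unique so far: 3)
  Token 4: 'few' -> NEW (unique so far: 4)
  Token 5: 'on' -> NEW (unique so far: 5)
  Token 6: 'hard' -> NEW (unique so far: 6)
  Token 7: 'before' -> NEW (unique so far: 7)
  Token 8: 'woman' -> NEW (unique so far: 8)
  Token 9: 'farmer' -> NEW (unique so far: 9)
  Token 10: 'sings' -> NEW (unique so far: 10)
  Token 11: 'until' -> NEW (unique so far: 11)
  Token 12: 'that' -> NEW (unique so far: 12)
Unique types: ('before', 'farmer', 'few', 'hard', 'man', 'on', 'rarely', 'river', 'sings', 'that', 'until', 'woman')
Vocabulary size: 12

12


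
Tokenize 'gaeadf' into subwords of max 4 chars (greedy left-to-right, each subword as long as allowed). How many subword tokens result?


'gaeadf' has 6 characters.
Chunking with max size 4:
  Chunk 1: 'gaea' (positions 0-3)
  Chunk 2: 'df' (positions 4-5)
Total chunks: ceil(6 / 4) = 2

2


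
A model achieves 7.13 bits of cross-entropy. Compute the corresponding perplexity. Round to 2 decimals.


Perplexity formula: PP = 2^H
H = 7.13
PP = 2^7.13
Decompose: 2^7.13 = 2^7 * 2^0.13
2^7 = 128, 2^0.13 ~ 1.0942937
PP ~ 128 * 1.0942937 = 140.0695936
Rounded to 2 decimals: 140.07

140.07


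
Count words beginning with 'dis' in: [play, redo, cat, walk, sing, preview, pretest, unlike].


Checking each word for prefix 'dis':
  'play' -> no (count: 0)
  'redo' -> no (count: 0)
  'cat' -> no (count: 0)
  'walk' -> no (count: 0)
  'sing' -> no (count: 0)
  'preview' -> no (count: 0)
  'pretest' -> no (count: 0)
  'unlike' -> no (count: 0)
Total with prefix 'dis': 0

0


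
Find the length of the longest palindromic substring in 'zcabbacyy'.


Scanning 'zcabbacyy' for palindromic substrings.
Substring at positions 1-6: 'cabbac'.
Check: reverse('cabbac') = 'cabbac' -> palindrome confirmed.
Neighbouring characters ('z' / 'y') break symmetry, so it cannot extend further.
No longer palindromic substring exists; longest length = 6

6


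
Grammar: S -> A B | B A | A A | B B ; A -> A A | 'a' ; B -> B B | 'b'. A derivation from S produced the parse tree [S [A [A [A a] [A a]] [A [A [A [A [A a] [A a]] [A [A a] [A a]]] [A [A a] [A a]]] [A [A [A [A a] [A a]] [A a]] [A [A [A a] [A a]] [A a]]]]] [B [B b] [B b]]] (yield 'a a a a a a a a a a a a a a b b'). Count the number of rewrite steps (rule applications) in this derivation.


Every bracketed nonterminal node [X ...] in the tree is produced by exactly one rule application.
Reading the tree off as a leftmost derivation:
  Step 1: S  =>  A B   (applied S -> A B)
  Step 2: A B  =>  A A B   (applied A -> A A)
  Step 3: A A B  =>  A A A B   (applied A -> A A)
  Step 4: A A A B  =>  a A A B   (applied A -> a)
  Step 5: a A A B  =>  a a A B   (applied A -> a)
  Step 6: a a A B  =>  a a A A B   (applied A -> A A)
  Step 7: a a A A B  =>  a a A A A B   (applied A -> A A)
  Step 8: a a A A A B  =>  a a A A A A B   (applied A -> A A)
  Step 9: a a A A A A B  =>  a a A A A A A B   (applied A -> A A)
  Step 10: a a A A A A A B  =>  a a a A A A A B   (applied A -> a)
  Step 11: a a a A A A A B  =>  a a a a A A A B   (applied A -> a)
  Step 12: a a a a A A A B  =>  a a a a A A A A B   (applied A -> A A)
  Step 13: a a a a A A A A B  =>  a a a a a A A A B   (applied A -> a)
  Step 14: a a a a a A A A B  =>  a a a a a a A A B   (applied A -> a)
  Step 15: a a a a a a A A B  =>  a a a a a a A A A B   (applied A -> A A)
  Step 16: a a a a a a A A A B  =>  a a a a a a a A A B   (applied A -> a)
  Step 17: a a a a a a a A A B  =>  a a a a a a a a A B   (applied A -> a)
  Step 18: a a a a a a a a A B  =>  a a a a a a a a A A B   (applied A -> A A)
  Step 19: a a a a a a a a A A B  =>  a a a a a a a a A A A B   (applied A -> A A)
  Step 20: a a a a a a a a A A A B  =>  a a a a a a a a A A A A B   (applied A -> A A)
  Step 21: a a a a a a a a A A A A B  =>  a a a a a a a a a A A A B   (applied A -> a)
  Step 22: a a a a a a a a a A A A B  =>  a a a a a a a a a a A A B   (applied A -> a)
  Step 23: a a a a a a a a a a A A B  =>  a a a a a a a a a a a A B   (applied A -> a)
  Step 24: a a a a a a a a a a a A B  =>  a a a a a a a a a a a A A B   (applied A -> A A)
  Step 25: a a a a a a a a a a a A A B  =>  a a a a a a a a a a a A A A B   (applied A -> A A)
  Step 26: a a a a a a a a a a a A A A B  =>  a a a a a a a a a a a a A A B   (applied A -> a)
  Step 27: a a a a a a a a a a a a A A B  =>  a a a a a a a a a a a a a A B   (applied A -> a)
  Step 28: a a a a a a a a a a a a a A B  =>  a a a a a a a a a a a a a a B   (applied A -> a)
  Step 29: a a a a a a a a a a a a a a B  =>  a a a a a a a a a a a a a a B B   (applied B -> B B)
  Step 30: a a a a a a a a a a a a a a B B  =>  a a a a a a a a a a a a a a b B   (applied B -> b)
  Step 31: a a a a a a a a a a a a a a b B  =>  a a a a a a a a a a a a a a b b   (applied B -> b)
Final yield: a a a a a a a a a a a a a a b b
Total rewrite steps: 31

31


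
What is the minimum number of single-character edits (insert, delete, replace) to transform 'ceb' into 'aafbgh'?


Building DP table for s1='ceb' (len 3) and s2='aafbgh' (len 6):
       a  a  f  b  g  h
    0  1  2  3  4  5  6
  c 1  1  2  3  4  5  6
  e 2  2  2  3  4  5  6
  b 3  3  3  3  3  4  5
Edit distance = dp[3][6] = 5

5


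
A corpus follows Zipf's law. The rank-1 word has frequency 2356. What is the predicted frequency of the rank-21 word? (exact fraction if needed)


Zipf's law: freq(rank) = f1 / rank
f1 = 2356, rank = 21
freq = 2356 / 21
GCD(2356, 21) = 1
Simplified: 2356/21

2356/21


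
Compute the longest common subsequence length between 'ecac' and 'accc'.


DP table for LCS of 'ecac' and 'accc':
       a  c  c  c
    0  0  0  0  0
  e 0  0  0  0  0
  c 0  0  1  1  1
  a 0  1  1  1  1
  c 0  1  2  2  2
LCS: 'cc'
LCS length = 2

2


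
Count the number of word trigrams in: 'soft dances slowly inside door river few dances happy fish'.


Word trigrams from [10] words:
  Trigram 1: (soft dances slowly)
  Trigram 2: (dances slowly inside)
  Trigram 3: (slowly inside door)
  Trigram 4: (inside door river)
  Trigram 5: (door river few)
  Trigram 6: (river few dances)
  Trigram 7: (few dances happy)
  Trigram 8: (dances happy fish)
Total word trigrams: 10 - 2 = 8

8


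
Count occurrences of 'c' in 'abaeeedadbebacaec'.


Scanning 'abaeeedadbebacaec' for 'c':
  Position 13: 'c' -> MATCH (count: 1)
  Position 16: 'c' -> MATCH (count: 2)
Total occurrences of 'c': 2

2


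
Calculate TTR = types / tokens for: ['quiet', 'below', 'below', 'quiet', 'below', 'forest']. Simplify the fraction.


Tokens: 6
Unique types: ('below', 'forest', 'quiet') = 3
TTR = 3/6
Simplify: divide both by 3 -> 1/2
TTR = 1/2

1/2


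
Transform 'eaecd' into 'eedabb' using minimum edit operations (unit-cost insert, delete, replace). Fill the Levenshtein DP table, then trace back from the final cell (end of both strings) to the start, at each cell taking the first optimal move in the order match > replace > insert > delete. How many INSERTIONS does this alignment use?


Edit distance = 5. Backtracking from cell (5, 6) with preference match > replace > insert > delete,
then listing the resulting alignment 'eaecd' -> 'eedabb' left to right:
  Step 1: insert 'e' [insertion #1]
  Step 2: keep 'e'
  Step 3: replace a->d
  Step 4: replace e->a
  Step 5: replace c->b
  Step 6: replace d->b
Total insertions: 1

1


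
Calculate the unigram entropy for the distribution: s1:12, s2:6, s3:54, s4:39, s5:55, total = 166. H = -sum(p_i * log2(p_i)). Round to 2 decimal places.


Computing entropy H = -sum(p_i * log2(p_i)):
  s1: p = 12/166 = 0.0723, -p*log2(p) = 0.2740
  s2: p = 6/166 = 0.0361, -p*log2(p) = 0.1731
  s3: p = 54/166 = 0.3253, -p*log2(p) = 0.5270
  s4: p = 39/166 = 0.2349, -p*log2(p) = 0.4909
  s5: p = 55/166 = 0.3313, -p*log2(p) = 0.5280
H = sum of terms = 1.9930
Rounded to 2 decimals: 1.99

1.99


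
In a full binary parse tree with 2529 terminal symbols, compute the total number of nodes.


Leaf nodes (terminals): 2529
Internal nodes = n - 1 = 2529 - 1 = 2528
Total = leaves + internal = 2529 + 2528 = 5057

5057


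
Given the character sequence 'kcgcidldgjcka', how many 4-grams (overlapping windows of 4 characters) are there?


String 'kcgcidldgjcka' has length L = 13.
Number of overlapping n-grams = L - n + 1
Substituting: 13 - 4 + 1 = 10

10


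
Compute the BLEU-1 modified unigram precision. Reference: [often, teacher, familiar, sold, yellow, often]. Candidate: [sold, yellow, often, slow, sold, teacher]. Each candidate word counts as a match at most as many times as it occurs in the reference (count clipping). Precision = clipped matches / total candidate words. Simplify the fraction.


Reference word counts: {'familiar': 1, 'often': 2, 'sold': 1, 'teacher': 1, 'yellow': 1}
Checking each candidate word (with clipping):
  'sold' -> in reference (ref count 1, used 1/1) -> match (matches: 1)
  'yellow' -> in reference (ref count 1, used 1/1) -> match (matches: 2)
  'often' -> in reference (ref count 2, used 1/2) -> match (matches: 3)
  'slow' -> not in reference -> no match (matches: 3)
  'sold' -> ref count 1 already used up (1/1) -> clipped, no match (matches: 3)
  'teacher' -> in reference (ref count 1, used 1/1) -> match (matches: 4)
Clipped matches: 4, Candidate length: 6
Precision = 4/6 = 2/3

2/3


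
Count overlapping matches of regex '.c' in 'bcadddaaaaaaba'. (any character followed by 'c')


Pattern: .c means any character followed by 'c'.
Scanning 'bcadddaaaaaaba' position-by-position:
  Pos 0: window 'bc' -> MATCH
  Pos 1: window 'ca' -> no
  Pos 2: window 'ad' -> no
  Pos 3: window 'dd' -> no
  Pos 4: window 'dd' -> no
  Pos 5: window 'da' -> no
  Pos 6: window 'aa' -> no
  Pos 7: window 'aa' -> no
  Pos 8: window 'aa' -> no
  Pos 9: window 'aa' -> no
  Pos 10: window 'aa' -> no
  Pos 11: window 'ab' -> no
  Pos 12: window 'ba' -> no
  Pos 13: window 'a' -> no
Total matches: 1

1


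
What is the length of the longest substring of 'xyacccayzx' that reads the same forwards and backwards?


Scanning 'xyacccayzx' for palindromic substrings.
Substring at positions 1-7: 'yacccay'.
Check: reverse('yacccay') = 'yacccay' -> palindrome confirmed.
Neighbouring characters ('x' / 'z') break symmetry, so it cannot extend further.
No longer palindromic substring exists; longest length = 7

7


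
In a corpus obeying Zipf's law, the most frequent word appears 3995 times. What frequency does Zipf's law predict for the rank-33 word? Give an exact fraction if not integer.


Zipf's law: freq(rank) = f1 / rank
f1 = 3995, rank = 33
freq = 3995 / 33
GCD(3995, 33) = 1
Simplified: 3995/33

3995/33


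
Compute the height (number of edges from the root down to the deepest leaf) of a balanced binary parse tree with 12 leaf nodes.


In a balanced binary tree with n leaves the deepest leaf is ceil(log2(n)) edges below the root.
log2(12) = 3.5850
ceil(3.5850) = 4
height (edges) = 4

4


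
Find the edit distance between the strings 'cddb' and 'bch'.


Building DP table for s1='cddb' (len 4) and s2='bch' (len 3):
       b  c  h
    0  1  2  3
  c 1  1  1  2
  d 2  2  2  2
  d 3  3  3  3
  b 4  3  4  4
Edit distance = dp[4][3] = 4

4


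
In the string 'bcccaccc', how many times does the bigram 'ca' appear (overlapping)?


Scanning 'bcccaccc' for bigram 'ca':
  Position 0: 'bc' -> no
  Position 1: 'cc' -> no
  Position 2: 'cc' -> no
  Position 3: 'ca' -> MATCH
  Position 4: 'ac' -> no
  Position 5: 'cc' -> no
  Position 6: 'cc' -> no
Total matches: 1

1


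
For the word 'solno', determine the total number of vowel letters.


Scanning each character of 'solno':
  Position 1: 's' -> consonant (running count: 0)
  Position 2: 'o' -> vowel (running count: 1)
  Position 3: 'l' -> consonant (running count: 1)
  Position 4: 'n' -> consonant (running count: 1)
  Position 5: 'o' -> vowel (running count: 2)
Total vowels: 2

2


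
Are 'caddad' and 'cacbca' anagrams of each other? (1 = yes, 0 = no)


Sort characters of 'caddad': 'aacddd'
Sort characters of 'cacbca': 'aabccc'
Sorted forms differ -> they are NOT anagrams
Result: 0

0


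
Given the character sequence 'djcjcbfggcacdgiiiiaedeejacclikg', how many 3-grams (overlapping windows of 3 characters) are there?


String 'djcjcbfggcacdgiiiiaedeejacclikg' has length L = 31.
Number of overlapping n-grams = L - n + 1
Substituting: 31 - 3 + 1 = 29

29


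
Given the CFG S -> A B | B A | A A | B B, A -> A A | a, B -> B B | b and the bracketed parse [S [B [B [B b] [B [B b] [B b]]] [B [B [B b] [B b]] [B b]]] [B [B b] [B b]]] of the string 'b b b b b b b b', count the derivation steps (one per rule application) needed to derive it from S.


Every bracketed nonterminal node [X ...] in the tree is produced by exactly one rule application.
Reading the tree off as a leftmost derivation:
  Step 1: S  =>  B B   (applied S -> B B)
  Step 2: B B  =>  B B B   (applied B -> B B)
  Step 3: B B B  =>  B B B B   (applied B -> B B)
  Step 4: B B B B  =>  b B B B   (applied B -> b)
  Step 5: b B B B  =>  b B B B B   (applied B -> B B)
  Step 6: b B B B B  =>  b b B B B   (applied B -> b)
  Step 7: b b B B B  =>  b b b B B   (applied B -> b)
  Step 8: b b b B B  =>  b b b B B B   (applied B -> B B)
  Step 9: b b b B B B  =>  b b b B B B B   (applied B -> B B)
  Step 10: b b b B B B B  =>  b b b b B B B   (applied B -> b)
  Step 11: b b b b B B B  =>  b b b b b B B   (applied B -> b)
  Step 12: b b b b b B B  =>  b b b b b b B   (applied B -> b)
  Step 13: b b b b b b B  =>  b b b b b b B B   (applied B -> B B)
  Step 14: b b b b b b B B  =>  b b b b b b b B   (applied B -> b)
  Step 15: b b b b b b b B  =>  b b b b b b b b   (applied B -> b)
Final yield: b b b b b b b b
Total rewrite steps: 15

15


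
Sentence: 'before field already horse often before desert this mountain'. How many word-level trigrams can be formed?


Word trigrams from [9] words:
  Trigram 1: (before field already)
  Trigram 2: (field already horse)
  Trigram 3: (already horse often)
  Trigram 4: (horse often before)
  Trigram 5: (often before desert)
  Trigram 6: (before desert this)
  Trigram 7: (desert this mountain)
Total word trigrams: 9 - 2 = 7

7


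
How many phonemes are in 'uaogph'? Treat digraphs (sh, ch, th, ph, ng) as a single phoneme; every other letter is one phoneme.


Parsing 'uaogph' greedily, digraphs first:
  'u' -> vowel phoneme (phonemes so far: 1)
  'a' -> vowel phoneme (phonemes so far: 2)
  'o' -> vowel phoneme (phonemes so far: 3)
  'g' -> consonant phoneme (phonemes so far: 4)
  'ph' -> digraph (1 consonant phoneme) (phonemes so far: 5)
Total phonemes: 5

5


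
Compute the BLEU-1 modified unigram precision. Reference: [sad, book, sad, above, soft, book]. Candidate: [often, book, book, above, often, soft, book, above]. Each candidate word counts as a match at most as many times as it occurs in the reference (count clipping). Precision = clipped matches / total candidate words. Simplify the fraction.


Reference word counts: {'above': 1, 'book': 2, 'sad': 2, 'soft': 1}
Checking each candidate word (with clipping):
  'often' -> not in reference -> no match (matches: 0)
  'book' -> in reference (ref count 2, used 1/2) -> match (matches: 1)
  'book' -> in reference (ref count 2, used 2/2) -> match (matches: 2)
  'above' -> in reference (ref count 1, used 1/1) -> match (matches: 3)
  'often' -> not in reference -> no match (matches: 3)
  'soft' -> in reference (ref count 1, used 1/1) -> match (matches: 4)
  'book' -> ref count 2 already used up (2/2) -> clipped, no match (matches: 4)
  'above' -> ref count 1 already used up (1/1) -> clipped, no match (matches: 4)
Clipped matches: 4, Candidate length: 8
Precision = 4/8 = 1/2

1/2


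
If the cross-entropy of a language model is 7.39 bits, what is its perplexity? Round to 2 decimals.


Perplexity formula: PP = 2^H
H = 7.39
PP = 2^7.39
Decompose: 2^7.39 = 2^7 * 2^0.39
2^7 = 128, 2^0.39 ~ 1.3103934
PP ~ 128 * 1.3103934 = 167.7303552
Rounded to 2 decimals: 167.73

167.73


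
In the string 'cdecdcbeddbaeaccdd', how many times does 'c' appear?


Scanning 'cdecdcbeddbaeaccdd' for 'c':
  Position 0: 'c' -> MATCH (count: 1)
  Position 3: 'c' -> MATCH (count: 2)
  Position 5: 'c' -> MATCH (count: 3)
  Position 14: 'c' -> MATCH (count: 4)
  Position 15: 'c' -> MATCH (count: 5)
Total occurrences of 'c': 5

5


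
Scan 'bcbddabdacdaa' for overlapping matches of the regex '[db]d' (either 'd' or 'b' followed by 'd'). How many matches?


Pattern: [db]d means either 'd' or 'b' followed by 'd'.
Scanning 'bcbddabdacdaa' position-by-position:
  Pos 0: window 'bc' -> no
  Pos 1: window 'cb' -> no
  Pos 2: window 'bd' -> MATCH
  Pos 3: window 'dd' -> MATCH
  Pos 4: window 'da' -> no
  Pos 5: window 'ab' -> no
  Pos 6: window 'bd' -> MATCH
  Pos 7: window 'da' -> no
  Pos 8: window 'ac' -> no
  Pos 9: window 'cd' -> no
  Pos 10: window 'da' -> no
  Pos 11: window 'aa' -> no
  Pos 12: window 'a' -> no
Total matches: 3

3


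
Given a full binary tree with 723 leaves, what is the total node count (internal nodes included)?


Leaf nodes (terminals): 723
Internal nodes = n - 1 = 723 - 1 = 722
Total = leaves + internal = 723 + 722 = 1445

1445


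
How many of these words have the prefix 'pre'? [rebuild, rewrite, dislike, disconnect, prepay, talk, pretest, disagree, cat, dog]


Checking each word for prefix 'pre':
  'rebuild' -> no (count: 0)
  'rewrite' -> no (count: 0)
  'dislike' -> no (count: 0)
  'disconnect' -> no (count: 0)
  'prepay' -> YES, starts with 'pre' (count: 1)
  'talk' -> no (count: 1)
  'pretest' -> YES, starts with 'pre' (count: 2)
  'disagree' -> no (count: 2)
  'cat' -> no (count: 2)
  'dog' -> no (count: 2)
Total with prefix 'pre': 2

2


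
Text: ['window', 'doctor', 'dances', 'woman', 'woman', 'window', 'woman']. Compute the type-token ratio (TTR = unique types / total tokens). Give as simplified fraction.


Tokens: 7
Unique types: ('dances', 'doctor', 'window', 'woman') = 4
TTR = 4/7
Already in lowest terms.

4/7


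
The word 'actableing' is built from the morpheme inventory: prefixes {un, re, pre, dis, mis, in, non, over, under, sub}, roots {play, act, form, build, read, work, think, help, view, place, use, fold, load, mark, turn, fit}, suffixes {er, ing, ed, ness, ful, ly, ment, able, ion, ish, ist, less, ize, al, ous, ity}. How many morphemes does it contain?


Segmenting 'actableing' against the inventory:
  'act' -> root (morpheme 1)
  'able' -> suffix (morpheme 2)
  'ing' -> suffix (morpheme 3)
Total morphemes: 3

3


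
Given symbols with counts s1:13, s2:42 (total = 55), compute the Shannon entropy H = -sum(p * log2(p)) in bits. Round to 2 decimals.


Computing entropy H = -sum(p_i * log2(p_i)):
  s1: p = 13/55 = 0.2364, -p*log2(p) = 0.4919
  s2: p = 42/55 = 0.7636, -p*log2(p) = 0.2971
H = sum of terms = 0.7890
Rounded to 2 decimals: 0.79

0.79


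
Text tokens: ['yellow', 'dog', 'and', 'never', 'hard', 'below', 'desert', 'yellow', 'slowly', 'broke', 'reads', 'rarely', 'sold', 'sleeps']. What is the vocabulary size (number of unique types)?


Listing all tokens and tracking unique types:
  Token 1: 'yellow' -> NEW (unique so far: 1)
  Token 2: 'dog' -> NEW (unique so far: 2)
  Token 3: 'and' -> NEW (unique so far: 3)
  Token 4: 'never' -> NEW (unique so far: 4)
  Token 5: 'hard' -> NEW (unique so far: 5)
  Token 6: 'below' -> NEW (unique so far: 6)
  Token 7: 'desert' -> NEW (unique so far: 7)
  Token 8: 'yellow' -> duplicate (unique so far: 7)
  Token 9: 'slowly' -> NEW (unique so far: 8)
  Token 10: 'broke' -> NEW (unique so far: 9)
  Token 11: 'reads' -> NEW (unique so far: 10)
  Token 12: 'rarely' -> NEW (unique so far: 11)
  Token 13: 'sold' -> NEW (unique so far: 12)
  Token 14: 'sleeps' -> NEW (unique so far: 13)
Unique types: ('and', 'below', 'broke', 'desert', 'dog', 'hard', 'never', 'rarely', 'reads', 'sleeps', 'slowly', 'sold', 'yellow')
Vocabulary size: 13

13


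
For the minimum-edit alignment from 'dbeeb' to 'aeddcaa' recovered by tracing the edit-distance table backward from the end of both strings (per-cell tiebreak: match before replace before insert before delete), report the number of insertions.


Edit distance = 6. Backtracking from cell (5, 7) with preference match > replace > insert > delete,
then listing the resulting alignment 'dbeeb' -> 'aeddcaa' left to right:
  Step 1: insert 'a' [insertion #1]
  Step 2: insert 'e' [insertion #2]
  Step 3: keep 'd'
  Step 4: replace b->d
  Step 5: replace e->c
  Step 6: replace e->a
  Step 7: replace b->a
Total insertions: 2

2


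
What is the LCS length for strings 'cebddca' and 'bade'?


DP table for LCS of 'cebddca' and 'bade':
       b  a  d  e
    0  0  0  0  0
  c 0  0  0  0  0
  e 0  0  0  0  1
  b 0  1  1  1  1
  d 0  1  1  2  2
  d 0  1  1  2  2
  c 0  1  1  2  2
  a 0  1  2  2  2
LCS: 'bd'
LCS length = 2

2


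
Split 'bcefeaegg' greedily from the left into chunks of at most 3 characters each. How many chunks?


'bcefeaegg' has 9 characters.
Chunking with max size 3:
  Chunk 1: 'bce' (positions 0-2)
  Chunk 2: 'fea' (positions 3-5)
  Chunk 3: 'egg' (positions 6-8)
Total chunks: ceil(9 / 3) = 3

3


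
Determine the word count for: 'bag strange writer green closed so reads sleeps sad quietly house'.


Counting words by splitting on spaces:
  Word 1: 'bag'
  Word 2: 'strange'
  Word 3: 'writer'
  Word 4: 'green'
  Word 5: 'closed'
  Word 6: 'so'
  Word 7: 'reads'
  Word 8: 'sleeps'
  Word 9: 'sad'
  Word 10: 'quietly'
  Word 11: 'house'
Total words: 11

11


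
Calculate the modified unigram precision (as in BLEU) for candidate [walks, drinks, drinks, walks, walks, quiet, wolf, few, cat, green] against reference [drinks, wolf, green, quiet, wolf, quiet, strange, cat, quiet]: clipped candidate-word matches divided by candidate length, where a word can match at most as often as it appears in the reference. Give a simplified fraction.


Reference word counts: {'cat': 1, 'drinks': 1, 'green': 1, 'quiet': 3, 'strange': 1, 'wolf': 2}
Checking each candidate word (with clipping):
  'walks' -> not in reference -> no match (matches: 0)
  'drinks' -> in reference (ref count 1, used 1/1) -> match (matches: 1)
  'drinks' -> ref count 1 already used up (1/1) -> clipped, no match (matches: 1)
  'walks' -> not in reference -> no match (matches: 1)
  'walks' -> not in reference -> no match (matches: 1)
  'quiet' -> in reference (ref count 3, used 1/3) -> match (matches: 2)
  'wolf' -> in reference (ref count 2, used 1/2) -> match (matches: 3)
  'few' -> not in reference -> no match (matches: 3)
  'cat' -> in reference (ref count 1, used 1/1) -> match (matches: 4)
  'green' -> in reference (ref count 1, used 1/1) -> match (matches: 5)
Clipped matches: 5, Candidate length: 10
Precision = 5/10 = 1/2

1/2


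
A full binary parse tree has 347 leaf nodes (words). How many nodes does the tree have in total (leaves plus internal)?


Leaf nodes (terminals): 347
Internal nodes = n - 1 = 347 - 1 = 346
Total = leaves + internal = 347 + 346 = 693

693


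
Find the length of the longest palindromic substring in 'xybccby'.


Scanning 'xybccby' for palindromic substrings.
Substring at positions 1-6: 'ybccby'.
Check: reverse('ybccby') = 'ybccby' -> palindrome confirmed.
Neighbouring characters ('x' / '-') break symmetry, so it cannot extend further.
No longer palindromic substring exists; longest length = 6

6


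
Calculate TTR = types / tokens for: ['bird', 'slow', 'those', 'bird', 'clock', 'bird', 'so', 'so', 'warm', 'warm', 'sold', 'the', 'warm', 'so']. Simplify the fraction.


Tokens: 14
Unique types: ('bird', 'clock', 'slow', 'so', 'sold', 'the', 'those', 'warm') = 8
TTR = 8/14
Simplify: divide both by 2 -> 4/7
TTR = 4/7

4/7


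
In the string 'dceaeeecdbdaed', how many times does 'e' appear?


Scanning 'dceaeeecdbdaed' for 'e':
  Position 2: 'e' -> MATCH (count: 1)
  Position 4: 'e' -> MATCH (count: 2)
  Position 5: 'e' -> MATCH (count: 3)
  Position 6: 'e' -> MATCH (count: 4)
  Position 12: 'e' -> MATCH (count: 5)
Total occurrences of 'e': 5

5


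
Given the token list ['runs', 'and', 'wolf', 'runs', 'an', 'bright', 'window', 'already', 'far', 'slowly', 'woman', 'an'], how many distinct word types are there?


Listing all tokens and tracking unique types:
  Token 1: 'runs' -> NEW (unique so far: 1)
  Token 2: 'and' -> NEW (unique so far: 2)
  Token 3: 'wolf' -> NEW (unique so far: 3)
  Token 4: 'runs' -> duplicate (unique so far: 3)
  Token 5: 'an' -> NEW (unique so far: 4)
  Token 6: 'bright' -> NEW (unique so far: 5)
  Token 7: 'window' -> NEW (unique so far: 6)
  Token 8: 'already' -> NEW (unique so far: 7)
  Token 9: 'far' -> NEW (unique so far: 8)
  Token 10: 'slowly' -> NEW (unique so far: 9)
  Token 11: 'woman' -> NEW (unique so far: 10)
  Token 12: 'an' -> duplicate (unique so far: 10)
Unique types: ('already', 'an', 'and', 'bright', 'far', 'runs', 'slowly', 'window', 'wolf', 'woman')
Vocabulary size: 10

10


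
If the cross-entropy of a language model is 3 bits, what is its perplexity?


Perplexity formula: PP = 2^H
H = 3
PP = 2^3
Steps: 2^1 = 2, 2^2 = 4, 2^3 = 8
PP = 8

8


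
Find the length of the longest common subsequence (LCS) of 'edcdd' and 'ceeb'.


DP table for LCS of 'edcdd' and 'ceeb':
       c  e  e  b
    0  0  0  0  0
  e 0  0  1  1  1
  d 0  0  1  1  1
  c 0  1  1  1  1
  d 0  1  1  1  1
  d 0  1  1  1  1
LCS: 'e'
LCS length = 1

1


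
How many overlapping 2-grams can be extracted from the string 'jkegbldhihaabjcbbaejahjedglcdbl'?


String 'jkegbldhihaabjcbbaejahjedglcdbl' has length L = 31.
Number of overlapping n-grams = L - n + 1
Substituting: 31 - 2 + 1 = 30

30


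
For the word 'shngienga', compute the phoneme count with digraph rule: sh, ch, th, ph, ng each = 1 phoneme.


Parsing 'shngienga' greedily, digraphs first:
  'sh' -> digraph (1 consonant phoneme) (phonemes so far: 1)
  'ng' -> digraph (1 consonant phoneme) (phonemes so far: 2)
  'i' -> vowel phoneme (phonemes so far: 3)
  'e' -> vowel phoneme (phonemes so far: 4)
  'ng' -> digraph (1 consonant phoneme) (phonemes so far: 5)
  'a' -> vowel phoneme (phonemes so far: 6)
Total phonemes: 6

6


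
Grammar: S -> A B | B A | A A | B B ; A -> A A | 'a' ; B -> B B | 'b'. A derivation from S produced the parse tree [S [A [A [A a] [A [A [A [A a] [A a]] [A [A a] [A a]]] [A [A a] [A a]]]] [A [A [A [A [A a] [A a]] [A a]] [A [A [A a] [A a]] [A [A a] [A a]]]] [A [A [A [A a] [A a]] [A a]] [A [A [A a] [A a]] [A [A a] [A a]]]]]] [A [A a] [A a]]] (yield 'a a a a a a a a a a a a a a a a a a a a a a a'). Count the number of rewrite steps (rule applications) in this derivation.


Every bracketed nonterminal node [X ...] in the tree is produced by exactly one rule application.
Reading the tree off as a leftmost derivation:
  Step 1: S  =>  A A   (applied S -> A A)
  Step 2: A A  =>  A A A   (applied A -> A A)
  Step 3: A A A  =>  A A A A   (applied A -> A A)
  Step 4: A A A A  =>  a A A A   (applied A -> a)
  Step 5: a A A A  =>  a A A A A   (applied A -> A A)
  Step 6: a A A A A  =>  a A A A A A   (applied A -> A A)
  Step 7: a A A A A A  =>  a A A A A A A   (applied A -> A A)
  Step 8: a A A A A A A  =>  a a A A A A A   (applied A -> a)
  Step 9: a a A A A A A  =>  a a a A A A A   (applied A -> a)
  Step 10: a a a A A A A  =>  a a a A A A A A   (applied A -> A A)
  Step 11: a a a A A A A A  =>  a a a a A A A A   (applied A -> a)
  Step 12: a a a a A A A A  =>  a a a a a A A A   (applied A -> a)
  Step 13: a a a a a A A A  =>  a a a a a A A A A   (applied A -> A A)
  Step 14: a a a a a A A A A  =>  a a a a a a A A A   (applied A -> a)
  Step 15: a a a a a a A A A  =>  a a a a a a a A A   (applied A -> a)
  Step 16: a a a a a a a A A  =>  a a a a a a a A A A   (applied A -> A A)
  Step 17: a a a a a a a A A A  =>  a a a a a a a A A A A   (applied A -> A A)
  Step 18: a a a a a a a A A A A  =>  a a a a a a a A A A A A   (applied A -> A A)
  Step 19: a a a a a a a A A A A A  =>  a a a a a a a A A A A A A   (applied A -> A A)
  Step 20: a a a a a a a A A A A A A  =>  a a a a a a a a A A A A A   (applied A -> a)
  Step 21: a a a a a a a a A A A A A  =>  a a a a a a a a a A A A A   (applied A -> a)
  Step 22: a a a a a a a a a A A A A  =>  a a a a a a a a a a A A A   (applied A -> a)
  Step 23: a a a a a a a a a a A A A  =>  a a a a a a a a a a A A A A   (applied A -> A A)
  Step 24: a a a a a a a a a a A A A A  =>  a a a a a a a a a a A A A A A   (applied A -> A A)
  Step 25: a a a a a a a a a a A A A A A  =>  a a a a a a a a a a a A A A A   (applied A -> a)
  Step 26: a a a a a a a a a a a A A A A  =>  a a a a a a a a a a a a A A A   (applied A -> a)
  Step 27: a a a a a a a a a a a a A A A  =>  a a a a a a a a a a a a A A A A   (applied A -> A A)
  Step 28: a a a a a a a a a a a a A A A A  =>  a a a a a a a a a a a a a A A A   (applied A -> a)
  Step 29: a a a a a a a a a a a a a A A A  =>  a a a a a a a a a a a a a a A A   (applied A -> a)
  Step 30: a a a a a a a a a a a a a a A A  =>  a a a a a a a a a a a a a a A A A   (applied A -> A A)
  Step 31: a a a a a a a a a a a a a a A A A  =>  a a a a a a a a a a a a a a A A A A   (applied A -> A A)
  Step 32: a a a a a a a a a a a a a a A A A A  =>  a a a a a a a a a a a a a a A A A A A   (applied A -> A A)
  Step 33: a a a a a a a a a a a a a a A A A A A  =>  a a a a a a a a a a a a a a a A A A A   (applied A -> a)
  Step 34: a a a a a a a a a a a a a a a A A A A  =>  a a a a a a a a a a a a a a a a A A A   (applied A -> a)
  Step 35: a a a a a a a a a a a a a a a a A A A  =>  a a a a a a a a a a a a a a a a a A A   (applied A -> a)
  Step 36: a a a a a a a a a a a a a a a a a A A  =>  a a a a a a a a a a a a a a a a a A A A   (applied A -> A A)
  Step 37: a a a a a a a a a a a a a a a a a A A A  =>  a a a a a a a a a a a a a a a a a A A A A   (applied A -> A A)
  Step 38: a a a a a a a a a a a a a a a a a A A A A  =>  a a a a a a a a a a a a a a a a a a A A A   (applied A -> a)
  Step 39: a a a a a a a a a a a a a a a a a a A A A  =>  a a a a a a a a a a a a a a a a a a a A A   (applied A -> a)
  Step 40: a a a a a a a a a a a a a a a a a a a A A  =>  a a a a a a a a a a a a a a a a a a a A A A   (applied A -> A A)
  Step 41: a a a a a a a a a a a a a a a a a a a A A A  =>  a a a a a a a a a a a a a a a a a a a a A A   (applied A -> a)
  Step 42: a a a a a a a a a a a a a a a a a a a a A A  =>  a a a a a a a a a a a a a a a a a a a a a A   (applied A -> a)
  Step 43: a a a a a a a a a a a a a a a a a a a a a A  =>  a a a a a a a a a a a a a a a a a a a a a A A   (applied A -> A A)
  Step 44: a a a a a a a a a a a a a a a a a a a a a A A  =>  a a a a a a a a a a a a a a a a a a a a a a A   (applied A -> a)
  Step 45: a a a a a a a a a a a a a a a a a a a a a a A  =>  a a a a a a a a a a a a a a a a a a a a a a a   (applied A -> a)
Final yield: a a a a a a a a a a a a a a a a a a a a a a a
Total rewrite steps: 45

45


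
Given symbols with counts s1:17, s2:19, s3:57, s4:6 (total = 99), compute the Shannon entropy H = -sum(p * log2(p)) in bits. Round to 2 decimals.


Computing entropy H = -sum(p_i * log2(p_i)):
  s1: p = 17/99 = 0.1717, -p*log2(p) = 0.4365
  s2: p = 19/99 = 0.1919, -p*log2(p) = 0.4570
  s3: p = 57/99 = 0.5758, -p*log2(p) = 0.4586
  s4: p = 6/99 = 0.0606, -p*log2(p) = 0.2451
H = sum of terms = 1.5972
Rounded to 2 decimals: 1.60

1.60


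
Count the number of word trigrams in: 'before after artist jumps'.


Word trigrams from [4] words:
  Trigram 1: (before after artist)
  Trigram 2: (after artist jumps)
Total word trigrams: 4 - 2 = 2

2


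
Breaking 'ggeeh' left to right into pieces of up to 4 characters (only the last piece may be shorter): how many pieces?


'ggeeh' has 5 characters.
Chunking with max size 4:
  Chunk 1: 'ggee' (positions 0-3)
  Chunk 2: 'h' (positions 4-4)
Total chunks: ceil(5 / 4) = 2

2


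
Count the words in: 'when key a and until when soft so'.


Counting words by splitting on spaces:
  Word 1: 'when'
  Word 2: 'key'
  Word 3: 'a'
  Word 4: 'and'
  Word 5: 'until'
  Word 6: 'when'
  Word 7: 'soft'
  Word 8: 'so'
Total words: 8

8


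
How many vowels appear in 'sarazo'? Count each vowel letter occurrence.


Scanning each character of 'sarazo':
  Position 1: 's' -> consonant (running count: 0)
  Position 2: 'a' -> vowel (running count: 1)
  Position 3: 'r' -> consonant (running count: 1)
  Position 4: 'a' -> vowel (running count: 2)
  Position 5: 'z' -> consonant (running count: 2)
  Position 6: 'o' -> vowel (running count: 3)
Total vowels: 3

3


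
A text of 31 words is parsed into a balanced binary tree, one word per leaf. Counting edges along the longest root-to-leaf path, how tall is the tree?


In a balanced binary tree with n leaves the deepest leaf is ceil(log2(n)) edges below the root.
log2(31) = 4.9542
ceil(4.9542) = 5
height (edges) = 5

5


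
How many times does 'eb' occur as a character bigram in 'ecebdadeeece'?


Scanning 'ecebdadeeece' for bigram 'eb':
  Position 0: 'ec' -> no
  Position 1: 'ce' -> no
  Position 2: 'eb' -> MATCH
  Position 3: 'bd' -> no
  Position 4: 'da' -> no
  Position 5: 'ad' -> no
  Position 6: 'de' -> no
  Position 7: 'ee' -> no
  Position 8: 'ee' -> no
  Position 9: 'ec' -> no
  Position 10: 'ce' -> no
Total matches: 1

1


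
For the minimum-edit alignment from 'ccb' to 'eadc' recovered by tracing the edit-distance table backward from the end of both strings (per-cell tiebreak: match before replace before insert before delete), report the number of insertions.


Edit distance = 4. Backtracking from cell (3, 4) with preference match > replace > insert > delete,
then listing the resulting alignment 'ccb' -> 'eadc' left to right:
  Step 1: insert 'e' [insertion #1]
  Step 2: replace c->a
  Step 3: replace c->d
  Step 4: replace b->c
Total insertions: 1

1


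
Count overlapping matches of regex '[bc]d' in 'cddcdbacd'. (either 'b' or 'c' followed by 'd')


Pattern: [bc]d means either 'b' or 'c' followed by 'd'.
Scanning 'cddcdbacd' position-by-position:
  Pos 0: window 'cd' -> MATCH
  Pos 1: window 'dd' -> no
  Pos 2: window 'dc' -> no
  Pos 3: window 'cd' -> MATCH
  Pos 4: window 'db' -> no
  Pos 5: window 'ba' -> no
  Pos 6: window 'ac' -> no
  Pos 7: window 'cd' -> MATCH
  Pos 8: window 'd' -> no
Total matches: 3

3


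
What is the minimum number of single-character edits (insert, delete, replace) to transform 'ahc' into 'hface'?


Building DP table for s1='ahc' (len 3) and s2='hface' (len 5):
       h  f  a  c  e
    0  1  2  3  4  5
  a 1  1  2  2  3  4
  h 2  1  2  3  3  4
  c 3  2  2  3  3  4
Edit distance = dp[3][5] = 4

4


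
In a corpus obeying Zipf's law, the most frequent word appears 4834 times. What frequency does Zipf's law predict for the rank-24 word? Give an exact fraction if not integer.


Zipf's law: freq(rank) = f1 / rank
f1 = 4834, rank = 24
freq = 4834 / 24
GCD(4834, 24) = 2
Simplified: 2417/12

2417/12


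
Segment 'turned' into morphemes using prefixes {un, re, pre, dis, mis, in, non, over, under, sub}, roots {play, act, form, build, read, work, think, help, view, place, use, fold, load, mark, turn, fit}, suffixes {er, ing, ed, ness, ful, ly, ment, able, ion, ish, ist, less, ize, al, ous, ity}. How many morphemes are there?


Segmenting 'turned' against the inventory:
  'turn' -> root (morpheme 1)
  'ed' -> suffix (morpheme 2)
Total morphemes: 2

2


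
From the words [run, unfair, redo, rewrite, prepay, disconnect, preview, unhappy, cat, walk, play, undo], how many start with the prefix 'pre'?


Checking each word for prefix 'pre':
  'run' -> no (count: 0)
  'unfair' -> no (count: 0)
  'redo' -> no (count: 0)
  'rewrite' -> no (count: 0)
  'prepay' -> YES, starts with 'pre' (count: 1)
  'disconnect' -> no (count: 1)
  'preview' -> YES, starts with 'pre' (count: 2)
  'unhappy' -> no (count: 2)
  'cat' -> no (count: 2)
  'walk' -> no (count: 2)
  'play' -> no (count: 2)
  'undo' -> no (count: 2)
Total with prefix 'pre': 2

2


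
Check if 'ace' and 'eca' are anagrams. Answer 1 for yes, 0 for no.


Sort characters of 'ace': 'ace'
Sort characters of 'eca': 'ace'
Sorted forms match -> they ARE anagrams
Result: 1

1


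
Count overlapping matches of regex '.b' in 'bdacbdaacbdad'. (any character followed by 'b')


Pattern: .b means any character followed by 'b'.
Scanning 'bdacbdaacbdad' position-by-position:
  Pos 0: window 'bd' -> no
  Pos 1: window 'da' -> no
  Pos 2: window 'ac' -> no
  Pos 3: window 'cb' -> MATCH
  Pos 4: window 'bd' -> no
  Pos 5: window 'da' -> no
  Pos 6: window 'aa' -> no
  Pos 7: window 'ac' -> no
  Pos 8: window 'cb' -> MATCH
  Pos 9: window 'bd' -> no
  Pos 10: window 'da' -> no
  Pos 11: window 'ad' -> no
  Pos 12: window 'd' -> no
Total matches: 2

2


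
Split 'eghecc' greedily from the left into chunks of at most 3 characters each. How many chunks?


'eghecc' has 6 characters.
Chunking with max size 3:
  Chunk 1: 'egh' (positions 0-2)
  Chunk 2: 'ecc' (positions 3-5)
Total chunks: ceil(6 / 3) = 2

2
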